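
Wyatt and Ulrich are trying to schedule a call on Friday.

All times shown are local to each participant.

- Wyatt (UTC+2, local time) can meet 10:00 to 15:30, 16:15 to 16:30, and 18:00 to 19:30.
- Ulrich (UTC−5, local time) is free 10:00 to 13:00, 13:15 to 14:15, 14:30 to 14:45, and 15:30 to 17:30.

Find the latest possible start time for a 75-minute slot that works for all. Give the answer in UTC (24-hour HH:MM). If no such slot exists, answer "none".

Wyatt → UTC: 08:00–13:30, 14:15–14:30, 16:00–17:30.
Ulrich → UTC: 15:00–18:00, 18:15–19:15, 19:30–19:45, 20:30–22:30.
Wyatt ∩ Ulrich: 16:00–17:30.
Windows ≥ 75 min: 16:00–17:30.
Latest start in the last window 16:00–17:30 is 17:30 − 75 min = 16:15.

16:15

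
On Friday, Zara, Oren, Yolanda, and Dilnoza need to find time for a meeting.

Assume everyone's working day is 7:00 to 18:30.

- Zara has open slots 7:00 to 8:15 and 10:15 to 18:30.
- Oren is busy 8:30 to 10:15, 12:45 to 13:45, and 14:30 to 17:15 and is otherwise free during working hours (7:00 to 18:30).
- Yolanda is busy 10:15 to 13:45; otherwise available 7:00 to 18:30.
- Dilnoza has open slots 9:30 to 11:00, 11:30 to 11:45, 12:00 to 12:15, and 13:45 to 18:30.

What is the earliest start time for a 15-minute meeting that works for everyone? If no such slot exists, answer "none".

13:45

Oren free within 07:00–18:30: 07:00–08:30, 10:15–12:45, 13:45–14:30, 17:15–18:30.
Yolanda free within 07:00–18:30: 07:00–10:15, 13:45–18:30.
Zara ∩ Oren: 07:00–08:15, 10:15–12:45, 13:45–14:30, 17:15–18:30.
Zara ∩ Oren ∩ Yolanda: 07:00–08:15, 13:45–14:30, 17:15–18:30.
Zara ∩ Oren ∩ Yolanda ∩ Dilnoza: 13:45–14:30, 17:15–18:30.
Windows ≥ 15 min: 13:45–14:30, 17:15–18:30.
Earliest such window starts at 13:45.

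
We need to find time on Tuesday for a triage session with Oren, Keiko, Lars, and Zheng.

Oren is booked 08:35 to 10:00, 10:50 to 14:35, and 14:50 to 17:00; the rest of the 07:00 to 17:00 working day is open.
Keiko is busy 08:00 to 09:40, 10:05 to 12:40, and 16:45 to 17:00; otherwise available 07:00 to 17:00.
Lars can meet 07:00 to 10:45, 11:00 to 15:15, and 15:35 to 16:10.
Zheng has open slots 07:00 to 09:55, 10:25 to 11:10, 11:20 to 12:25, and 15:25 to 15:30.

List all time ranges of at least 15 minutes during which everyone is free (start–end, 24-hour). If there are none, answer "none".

07:00–08:00

Oren free within 07:00–17:00: 07:00–08:35, 10:00–10:50, 14:35–14:50.
Keiko free within 07:00–17:00: 07:00–08:00, 09:40–10:05, 12:40–16:45.
Oren ∩ Keiko: 07:00–08:00, 10:00–10:05, 14:35–14:50.
Oren ∩ Keiko ∩ Lars: 07:00–08:00, 10:00–10:05, 14:35–14:50.
Oren ∩ Keiko ∩ Lars ∩ Zheng: 07:00–08:00.
Windows ≥ 15 min: 07:00–08:00.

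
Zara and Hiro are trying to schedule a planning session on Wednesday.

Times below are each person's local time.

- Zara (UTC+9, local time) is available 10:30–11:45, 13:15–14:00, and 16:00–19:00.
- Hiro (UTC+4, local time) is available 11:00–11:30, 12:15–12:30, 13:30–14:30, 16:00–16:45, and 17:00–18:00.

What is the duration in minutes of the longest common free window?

30 minutes

Zara → UTC: 01:30–02:45, 04:15–05:00, 07:00–10:00.
Hiro → UTC: 07:00–07:30, 08:15–08:30, 09:30–10:30, 12:00–12:45, 13:00–14:00.
Zara ∩ Hiro: 07:00–07:30, 08:15–08:30, 09:30–10:00.
Common window lengths: 30, 15, 30 min; longest is 30.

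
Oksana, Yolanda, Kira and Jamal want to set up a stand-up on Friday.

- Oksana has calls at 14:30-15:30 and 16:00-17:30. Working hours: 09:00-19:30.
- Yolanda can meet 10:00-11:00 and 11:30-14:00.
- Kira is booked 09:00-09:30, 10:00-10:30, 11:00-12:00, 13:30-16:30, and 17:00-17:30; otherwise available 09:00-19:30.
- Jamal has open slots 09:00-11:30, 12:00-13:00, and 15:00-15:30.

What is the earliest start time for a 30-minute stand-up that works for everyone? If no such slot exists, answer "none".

10:30

Oksana free within 09:00–19:30: 09:00–14:30, 15:30–16:00, 17:30–19:30.
Kira free within 09:00–19:30: 09:30–10:00, 10:30–11:00, 12:00–13:30, 16:30–17:00, 17:30–19:30.
Oksana ∩ Yolanda: 10:00–11:00, 11:30–14:00.
Oksana ∩ Yolanda ∩ Kira: 10:30–11:00, 12:00–13:30.
Oksana ∩ Yolanda ∩ Kira ∩ Jamal: 10:30–11:00, 12:00–13:00.
Windows ≥ 30 min: 10:30–11:00, 12:00–13:00.
Earliest such window starts at 10:30.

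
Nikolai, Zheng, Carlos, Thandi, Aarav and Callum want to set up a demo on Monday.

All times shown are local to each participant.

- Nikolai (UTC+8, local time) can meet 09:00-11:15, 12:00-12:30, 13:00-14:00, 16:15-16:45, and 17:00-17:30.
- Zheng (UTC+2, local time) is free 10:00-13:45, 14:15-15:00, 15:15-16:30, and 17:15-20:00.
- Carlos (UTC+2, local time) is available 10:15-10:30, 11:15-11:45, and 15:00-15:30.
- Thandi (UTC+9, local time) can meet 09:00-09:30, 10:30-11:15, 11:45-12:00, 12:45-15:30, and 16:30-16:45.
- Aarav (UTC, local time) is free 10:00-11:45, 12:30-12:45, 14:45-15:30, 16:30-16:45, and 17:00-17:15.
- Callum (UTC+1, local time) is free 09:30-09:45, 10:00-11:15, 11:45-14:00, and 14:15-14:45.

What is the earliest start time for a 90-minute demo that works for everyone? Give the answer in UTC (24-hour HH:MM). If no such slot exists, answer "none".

Nikolai → UTC: 01:00–03:15, 04:00–04:30, 05:00–06:00, 08:15–08:45, 09:00–09:30.
Zheng → UTC: 08:00–11:45, 12:15–13:00, 13:15–14:30, 15:15–18:00.
Carlos → UTC: 08:15–08:30, 09:15–09:45, 13:00–13:30.
Thandi → UTC: 00:00–00:30, 01:30–02:15, 02:45–03:00, 03:45–06:30, 07:30–07:45.
Aarav → UTC: 10:00–11:45, 12:30–12:45, 14:45–15:30, 16:30–16:45, 17:00–17:15.
Callum → UTC: 08:30–08:45, 09:00–10:15, 10:45–13:00, 13:15–13:45.
Nikolai ∩ Zheng: 08:15–08:45, 09:00–09:30.
Nikolai ∩ Zheng ∩ Carlos: 08:15–08:30, 09:15–09:30.
Nikolai ∩ Zheng ∩ Carlos ∩ Thandi: (none).
Nikolai ∩ Zheng ∩ Carlos ∩ Thandi ∩ Aarav: (none).
Nikolai ∩ Zheng ∩ Carlos ∩ Thandi ∩ Aarav ∩ Callum: (none).
Windows ≥ 90 min: (none).

none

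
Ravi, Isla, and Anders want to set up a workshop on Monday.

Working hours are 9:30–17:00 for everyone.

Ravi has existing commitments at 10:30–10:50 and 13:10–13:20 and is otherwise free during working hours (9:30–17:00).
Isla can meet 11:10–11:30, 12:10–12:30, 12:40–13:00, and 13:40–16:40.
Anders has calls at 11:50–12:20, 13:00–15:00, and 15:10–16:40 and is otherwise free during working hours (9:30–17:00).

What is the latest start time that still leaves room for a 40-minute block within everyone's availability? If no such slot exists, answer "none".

Ravi free within 09:30–17:00: 09:30–10:30, 10:50–13:10, 13:20–17:00.
Anders free within 09:30–17:00: 09:30–11:50, 12:20–13:00, 15:00–15:10, 16:40–17:00.
Ravi ∩ Isla: 11:10–11:30, 12:10–12:30, 12:40–13:00, 13:40–16:40.
Ravi ∩ Isla ∩ Anders: 11:10–11:30, 12:20–12:30, 12:40–13:00, 15:00–15:10.
Windows ≥ 40 min: (none).

none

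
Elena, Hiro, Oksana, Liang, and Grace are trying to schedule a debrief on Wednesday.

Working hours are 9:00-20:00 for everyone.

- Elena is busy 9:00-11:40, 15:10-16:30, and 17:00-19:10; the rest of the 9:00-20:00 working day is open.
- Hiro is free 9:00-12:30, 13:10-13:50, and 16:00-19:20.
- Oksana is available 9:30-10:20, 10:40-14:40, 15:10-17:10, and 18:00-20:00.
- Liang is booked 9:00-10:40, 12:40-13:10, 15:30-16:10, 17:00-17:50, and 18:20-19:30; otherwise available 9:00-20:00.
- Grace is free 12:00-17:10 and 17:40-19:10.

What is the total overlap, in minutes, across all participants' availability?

100 minutes

Elena free within 09:00–20:00: 11:40–15:10, 16:30–17:00, 19:10–20:00.
Liang free within 09:00–20:00: 10:40–12:40, 13:10–15:30, 16:10–17:00, 17:50–18:20, 19:30–20:00.
Elena ∩ Hiro: 11:40–12:30, 13:10–13:50, 16:30–17:00, 19:10–19:20.
Elena ∩ Hiro ∩ Oksana: 11:40–12:30, 13:10–13:50, 16:30–17:00, 19:10–19:20.
Elena ∩ Hiro ∩ Oksana ∩ Liang: 11:40–12:30, 13:10–13:50, 16:30–17:00.
Elena ∩ Hiro ∩ Oksana ∩ Liang ∩ Grace: 12:00–12:30, 13:10–13:50, 16:30–17:00.
Total common minutes: 30 + 40 + 30 = 100.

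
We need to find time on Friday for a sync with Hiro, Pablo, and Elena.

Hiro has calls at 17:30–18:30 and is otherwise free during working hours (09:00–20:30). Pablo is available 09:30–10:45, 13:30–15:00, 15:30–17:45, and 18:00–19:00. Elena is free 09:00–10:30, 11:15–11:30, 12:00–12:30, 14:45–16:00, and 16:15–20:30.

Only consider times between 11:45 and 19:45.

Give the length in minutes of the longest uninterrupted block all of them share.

75 minutes

Hiro free within 09:00–20:30: 09:00–17:30, 18:30–20:30.
Hiro ∩ Pablo: 09:30–10:45, 13:30–15:00, 15:30–17:30, 18:30–19:00.
Hiro ∩ Pablo ∩ Elena: 09:30–10:30, 14:45–15:00, 15:30–16:00, 16:15–17:30, 18:30–19:00.
Restricted to 11:45–19:45: 14:45–15:00, 15:30–16:00, 16:15–17:30, 18:30–19:00.
Common window lengths: 15, 30, 75, 30 min; longest is 75.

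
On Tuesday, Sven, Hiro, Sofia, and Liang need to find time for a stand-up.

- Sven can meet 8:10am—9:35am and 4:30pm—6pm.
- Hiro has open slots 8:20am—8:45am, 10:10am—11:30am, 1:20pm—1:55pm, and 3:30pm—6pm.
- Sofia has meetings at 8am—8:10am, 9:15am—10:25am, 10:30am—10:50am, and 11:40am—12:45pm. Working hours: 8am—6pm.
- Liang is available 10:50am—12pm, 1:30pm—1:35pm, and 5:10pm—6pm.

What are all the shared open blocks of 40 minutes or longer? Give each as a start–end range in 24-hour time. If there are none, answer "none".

17:10–18:00

Sofia free within 08:00–18:00: 08:10–09:15, 10:25–10:30, 10:50–11:40, 12:45–18:00.
Sven ∩ Hiro: 08:20–08:45, 16:30–18:00.
Sven ∩ Hiro ∩ Sofia: 08:20–08:45, 16:30–18:00.
Sven ∩ Hiro ∩ Sofia ∩ Liang: 17:10–18:00.
Windows ≥ 40 min: 17:10–18:00.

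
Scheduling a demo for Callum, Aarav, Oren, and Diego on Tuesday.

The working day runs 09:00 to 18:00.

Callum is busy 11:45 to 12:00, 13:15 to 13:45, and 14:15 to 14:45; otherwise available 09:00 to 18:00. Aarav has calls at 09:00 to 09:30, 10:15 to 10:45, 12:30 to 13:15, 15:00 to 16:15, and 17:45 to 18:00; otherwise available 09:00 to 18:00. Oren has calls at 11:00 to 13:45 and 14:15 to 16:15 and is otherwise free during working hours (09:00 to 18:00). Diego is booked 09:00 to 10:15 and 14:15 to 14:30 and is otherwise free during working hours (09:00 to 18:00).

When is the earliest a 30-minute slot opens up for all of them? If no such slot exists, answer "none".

13:45

Callum free within 09:00–18:00: 09:00–11:45, 12:00–13:15, 13:45–14:15, 14:45–18:00.
Aarav free within 09:00–18:00: 09:30–10:15, 10:45–12:30, 13:15–15:00, 16:15–17:45.
Oren free within 09:00–18:00: 09:00–11:00, 13:45–14:15, 16:15–18:00.
Diego free within 09:00–18:00: 10:15–14:15, 14:30–18:00.
Callum ∩ Aarav: 09:30–10:15, 10:45–11:45, 12:00–12:30, 13:45–14:15, 14:45–15:00, 16:15–17:45.
Callum ∩ Aarav ∩ Oren: 09:30–10:15, 10:45–11:00, 13:45–14:15, 16:15–17:45.
Callum ∩ Aarav ∩ Oren ∩ Diego: 10:45–11:00, 13:45–14:15, 16:15–17:45.
Windows ≥ 30 min: 13:45–14:15, 16:15–17:45.
Earliest such window starts at 13:45.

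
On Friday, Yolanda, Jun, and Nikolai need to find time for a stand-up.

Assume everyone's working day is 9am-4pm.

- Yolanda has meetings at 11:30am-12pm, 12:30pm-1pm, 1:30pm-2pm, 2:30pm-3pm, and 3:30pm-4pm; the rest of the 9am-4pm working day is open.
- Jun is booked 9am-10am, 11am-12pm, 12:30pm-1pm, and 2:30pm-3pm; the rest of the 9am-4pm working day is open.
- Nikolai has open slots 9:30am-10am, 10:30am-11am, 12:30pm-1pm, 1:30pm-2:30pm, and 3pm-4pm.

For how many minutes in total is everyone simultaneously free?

90 minutes

Yolanda free within 09:00–16:00: 09:00–11:30, 12:00–12:30, 13:00–13:30, 14:00–14:30, 15:00–15:30.
Jun free within 09:00–16:00: 10:00–11:00, 12:00–12:30, 13:00–14:30, 15:00–16:00.
Yolanda ∩ Jun: 10:00–11:00, 12:00–12:30, 13:00–13:30, 14:00–14:30, 15:00–15:30.
Yolanda ∩ Jun ∩ Nikolai: 10:30–11:00, 14:00–14:30, 15:00–15:30.
Total common minutes: 30 + 30 + 30 = 90.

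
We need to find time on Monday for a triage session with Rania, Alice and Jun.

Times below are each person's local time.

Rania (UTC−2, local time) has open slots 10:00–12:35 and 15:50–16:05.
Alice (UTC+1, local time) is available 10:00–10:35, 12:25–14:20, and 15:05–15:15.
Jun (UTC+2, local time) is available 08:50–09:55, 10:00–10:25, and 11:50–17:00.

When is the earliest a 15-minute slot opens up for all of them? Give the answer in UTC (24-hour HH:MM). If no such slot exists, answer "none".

Rania → UTC: 12:00–14:35, 17:50–18:05.
Alice → UTC: 09:00–09:35, 11:25–13:20, 14:05–14:15.
Jun → UTC: 06:50–07:55, 08:00–08:25, 09:50–15:00.
Rania ∩ Alice: 12:00–13:20, 14:05–14:15.
Rania ∩ Alice ∩ Jun: 12:00–13:20, 14:05–14:15.
Windows ≥ 15 min: 12:00–13:20.
Earliest such window starts at 12:00.

12:00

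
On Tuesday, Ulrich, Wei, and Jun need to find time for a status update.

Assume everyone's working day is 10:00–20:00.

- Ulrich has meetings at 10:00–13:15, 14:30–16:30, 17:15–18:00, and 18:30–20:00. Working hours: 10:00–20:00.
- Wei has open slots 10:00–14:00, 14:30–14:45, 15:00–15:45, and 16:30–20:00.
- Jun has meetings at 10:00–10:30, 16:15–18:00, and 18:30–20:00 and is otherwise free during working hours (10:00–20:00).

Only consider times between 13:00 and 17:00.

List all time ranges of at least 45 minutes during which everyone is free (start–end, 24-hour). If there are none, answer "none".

13:15–14:00

Ulrich free within 10:00–20:00: 13:15–14:30, 16:30–17:15, 18:00–18:30.
Jun free within 10:00–20:00: 10:30–16:15, 18:00–18:30.
Ulrich ∩ Wei: 13:15–14:00, 16:30–17:15, 18:00–18:30.
Ulrich ∩ Wei ∩ Jun: 13:15–14:00, 18:00–18:30.
Restricted to 13:00–17:00: 13:15–14:00.
Windows ≥ 45 min: 13:15–14:00.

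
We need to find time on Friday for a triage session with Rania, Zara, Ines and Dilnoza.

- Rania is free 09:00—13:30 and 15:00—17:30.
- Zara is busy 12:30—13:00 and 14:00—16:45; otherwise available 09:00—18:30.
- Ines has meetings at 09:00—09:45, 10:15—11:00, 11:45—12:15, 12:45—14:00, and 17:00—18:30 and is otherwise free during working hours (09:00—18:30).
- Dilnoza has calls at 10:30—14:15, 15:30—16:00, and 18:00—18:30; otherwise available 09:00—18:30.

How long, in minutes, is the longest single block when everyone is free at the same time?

Zara free within 09:00–18:30: 09:00–12:30, 13:00–14:00, 16:45–18:30.
Ines free within 09:00–18:30: 09:45–10:15, 11:00–11:45, 12:15–12:45, 14:00–17:00.
Dilnoza free within 09:00–18:30: 09:00–10:30, 14:15–15:30, 16:00–18:00.
Rania ∩ Zara: 09:00–12:30, 13:00–13:30, 16:45–17:30.
Rania ∩ Zara ∩ Ines: 09:45–10:15, 11:00–11:45, 12:15–12:30, 16:45–17:00.
Rania ∩ Zara ∩ Ines ∩ Dilnoza: 09:45–10:15, 16:45–17:00.
Common window lengths: 30, 15 min; longest is 30.

30 minutes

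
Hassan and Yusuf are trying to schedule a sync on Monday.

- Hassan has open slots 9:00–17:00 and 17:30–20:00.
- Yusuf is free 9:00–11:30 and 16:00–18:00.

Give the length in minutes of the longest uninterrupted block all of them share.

Hassan ∩ Yusuf: 09:00–11:30, 16:00–17:00, 17:30–18:00.
Common window lengths: 150, 60, 30 min; longest is 150.

150 minutes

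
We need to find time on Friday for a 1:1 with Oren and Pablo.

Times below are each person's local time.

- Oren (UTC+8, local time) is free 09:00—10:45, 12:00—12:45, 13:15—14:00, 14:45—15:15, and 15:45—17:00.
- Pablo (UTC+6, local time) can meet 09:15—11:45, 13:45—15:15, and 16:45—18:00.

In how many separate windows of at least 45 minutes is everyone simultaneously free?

Oren → UTC: 01:00–02:45, 04:00–04:45, 05:15–06:00, 06:45–07:15, 07:45–09:00.
Pablo → UTC: 03:15–05:45, 07:45–09:15, 10:45–12:00.
Oren ∩ Pablo: 04:00–04:45, 05:15–05:45, 07:45–09:00.
Windows ≥ 45 min: 04:00–04:45, 07:45–09:00.
That's 2 windows.

2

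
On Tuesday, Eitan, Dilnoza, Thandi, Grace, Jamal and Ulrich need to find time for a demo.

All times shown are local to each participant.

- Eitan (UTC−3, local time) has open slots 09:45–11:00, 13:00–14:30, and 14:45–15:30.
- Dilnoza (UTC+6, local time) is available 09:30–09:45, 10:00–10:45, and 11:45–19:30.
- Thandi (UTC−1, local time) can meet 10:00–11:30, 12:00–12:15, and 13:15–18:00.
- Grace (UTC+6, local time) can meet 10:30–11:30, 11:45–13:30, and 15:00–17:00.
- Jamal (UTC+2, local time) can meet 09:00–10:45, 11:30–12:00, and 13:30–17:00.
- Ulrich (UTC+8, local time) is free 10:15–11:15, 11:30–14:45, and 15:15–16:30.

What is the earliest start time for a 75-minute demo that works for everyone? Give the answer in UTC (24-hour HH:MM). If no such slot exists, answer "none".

Eitan → UTC: 12:45–14:00, 16:00–17:30, 17:45–18:30.
Dilnoza → UTC: 03:30–03:45, 04:00–04:45, 05:45–13:30.
Thandi → UTC: 11:00–12:30, 13:00–13:15, 14:15–19:00.
Grace → UTC: 04:30–05:30, 05:45–07:30, 09:00–11:00.
Jamal → UTC: 07:00–08:45, 09:30–10:00, 11:30–15:00.
Ulrich → UTC: 02:15–03:15, 03:30–06:45, 07:15–08:30.
Eitan ∩ Dilnoza: 12:45–13:30.
Eitan ∩ Dilnoza ∩ Thandi: 13:00–13:15.
Eitan ∩ Dilnoza ∩ Thandi ∩ Grace: (none).
Eitan ∩ Dilnoza ∩ Thandi ∩ Grace ∩ Jamal: (none).
Eitan ∩ Dilnoza ∩ Thandi ∩ Grace ∩ Jamal ∩ Ulrich: (none).
Windows ≥ 75 min: (none).

none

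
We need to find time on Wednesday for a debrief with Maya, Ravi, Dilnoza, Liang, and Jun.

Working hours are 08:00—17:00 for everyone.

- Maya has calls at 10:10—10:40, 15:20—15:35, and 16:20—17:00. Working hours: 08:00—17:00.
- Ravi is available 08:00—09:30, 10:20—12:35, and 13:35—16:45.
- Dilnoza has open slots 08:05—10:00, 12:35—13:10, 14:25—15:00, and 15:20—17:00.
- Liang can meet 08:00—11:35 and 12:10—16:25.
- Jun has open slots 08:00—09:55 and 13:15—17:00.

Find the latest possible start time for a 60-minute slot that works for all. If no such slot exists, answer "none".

Maya free within 08:00–17:00: 08:00–10:10, 10:40–15:20, 15:35–16:20.
Maya ∩ Ravi: 08:00–09:30, 10:40–12:35, 13:35–15:20, 15:35–16:20.
Maya ∩ Ravi ∩ Dilnoza: 08:05–09:30, 14:25–15:00, 15:35–16:20.
Maya ∩ Ravi ∩ Dilnoza ∩ Liang: 08:05–09:30, 14:25–15:00, 15:35–16:20.
Maya ∩ Ravi ∩ Dilnoza ∩ Liang ∩ Jun: 08:05–09:30, 14:25–15:00, 15:35–16:20.
Windows ≥ 60 min: 08:05–09:30.
Latest start in the last window 08:05–09:30 is 09:30 − 60 min = 08:30.

08:30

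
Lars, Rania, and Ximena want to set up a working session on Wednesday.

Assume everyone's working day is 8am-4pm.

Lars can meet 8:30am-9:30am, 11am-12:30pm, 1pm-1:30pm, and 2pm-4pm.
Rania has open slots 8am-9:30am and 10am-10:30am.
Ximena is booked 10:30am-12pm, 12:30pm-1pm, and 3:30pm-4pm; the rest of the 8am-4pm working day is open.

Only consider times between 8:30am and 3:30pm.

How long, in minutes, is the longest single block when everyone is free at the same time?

60 minutes

Ximena free within 08:00–16:00: 08:00–10:30, 12:00–12:30, 13:00–15:30.
Lars ∩ Rania: 08:30–09:30.
Lars ∩ Rania ∩ Ximena: 08:30–09:30.
Restricted to 08:30–15:30: 08:30–09:30.
Single common window of 60 minutes.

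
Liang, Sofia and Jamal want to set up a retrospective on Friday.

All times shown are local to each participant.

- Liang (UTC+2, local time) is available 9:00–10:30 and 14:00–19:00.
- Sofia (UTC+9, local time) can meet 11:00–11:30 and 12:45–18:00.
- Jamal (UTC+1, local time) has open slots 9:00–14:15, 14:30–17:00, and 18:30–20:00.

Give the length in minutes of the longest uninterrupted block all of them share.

Liang → UTC: 07:00–08:30, 12:00–17:00.
Sofia → UTC: 02:00–02:30, 03:45–09:00.
Jamal → UTC: 08:00–13:15, 13:30–16:00, 17:30–19:00.
Liang ∩ Sofia: 07:00–08:30.
Liang ∩ Sofia ∩ Jamal: 08:00–08:30.
Single common window of 30 minutes.

30 minutes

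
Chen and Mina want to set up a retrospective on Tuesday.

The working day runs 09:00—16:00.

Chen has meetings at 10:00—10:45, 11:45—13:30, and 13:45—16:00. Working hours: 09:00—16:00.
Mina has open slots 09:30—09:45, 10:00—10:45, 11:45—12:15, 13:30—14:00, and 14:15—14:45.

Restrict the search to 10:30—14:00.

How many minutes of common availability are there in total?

15 minutes

Chen free within 09:00–16:00: 09:00–10:00, 10:45–11:45, 13:30–13:45.
Chen ∩ Mina: 09:30–09:45, 13:30–13:45.
Restricted to 10:30–14:00: 13:30–13:45.
Total common minutes: 15.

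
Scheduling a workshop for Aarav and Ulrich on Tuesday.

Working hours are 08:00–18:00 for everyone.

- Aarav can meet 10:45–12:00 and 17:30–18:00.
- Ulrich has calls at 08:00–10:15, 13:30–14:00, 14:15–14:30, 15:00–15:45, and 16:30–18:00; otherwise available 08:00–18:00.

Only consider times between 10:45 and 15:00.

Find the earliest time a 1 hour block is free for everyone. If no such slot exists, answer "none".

10:45

Ulrich free within 08:00–18:00: 10:15–13:30, 14:00–14:15, 14:30–15:00, 15:45–16:30.
Aarav ∩ Ulrich: 10:45–12:00.
Restricted to 10:45–15:00: 10:45–12:00.
Windows ≥ 60 min: 10:45–12:00.
Earliest such window starts at 10:45.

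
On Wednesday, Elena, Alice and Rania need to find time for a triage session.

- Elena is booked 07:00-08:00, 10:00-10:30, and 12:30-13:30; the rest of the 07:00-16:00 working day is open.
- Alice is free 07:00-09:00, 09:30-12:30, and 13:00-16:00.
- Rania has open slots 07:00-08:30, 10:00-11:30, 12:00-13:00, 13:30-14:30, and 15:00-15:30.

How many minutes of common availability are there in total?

210 minutes

Elena free within 07:00–16:00: 08:00–10:00, 10:30–12:30, 13:30–16:00.
Elena ∩ Alice: 08:00–09:00, 09:30–10:00, 10:30–12:30, 13:30–16:00.
Elena ∩ Alice ∩ Rania: 08:00–08:30, 10:30–11:30, 12:00–12:30, 13:30–14:30, 15:00–15:30.
Total common minutes: 30 + 60 + 30 + 60 + 30 = 210.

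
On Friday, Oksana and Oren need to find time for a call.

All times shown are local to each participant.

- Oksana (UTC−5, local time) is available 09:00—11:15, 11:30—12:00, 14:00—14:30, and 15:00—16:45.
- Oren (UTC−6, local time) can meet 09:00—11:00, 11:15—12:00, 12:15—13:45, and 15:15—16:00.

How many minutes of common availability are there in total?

Oksana → UTC: 14:00–16:15, 16:30–17:00, 19:00–19:30, 20:00–21:45.
Oren → UTC: 15:00–17:00, 17:15–18:00, 18:15–19:45, 21:15–22:00.
Oksana ∩ Oren: 15:00–16:15, 16:30–17:00, 19:00–19:30, 21:15–21:45.
Total common minutes: 75 + 30 + 30 + 30 = 165.

165 minutes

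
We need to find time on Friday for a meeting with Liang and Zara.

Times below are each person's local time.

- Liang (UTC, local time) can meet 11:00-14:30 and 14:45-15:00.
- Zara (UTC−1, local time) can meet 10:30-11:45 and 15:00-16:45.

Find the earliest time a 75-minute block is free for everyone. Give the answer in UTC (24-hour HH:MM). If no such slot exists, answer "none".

11:30

Liang → UTC: 11:00–14:30, 14:45–15:00.
Zara → UTC: 11:30–12:45, 16:00–17:45.
Liang ∩ Zara: 11:30–12:45.
Windows ≥ 75 min: 11:30–12:45.
Earliest such window starts at 11:30.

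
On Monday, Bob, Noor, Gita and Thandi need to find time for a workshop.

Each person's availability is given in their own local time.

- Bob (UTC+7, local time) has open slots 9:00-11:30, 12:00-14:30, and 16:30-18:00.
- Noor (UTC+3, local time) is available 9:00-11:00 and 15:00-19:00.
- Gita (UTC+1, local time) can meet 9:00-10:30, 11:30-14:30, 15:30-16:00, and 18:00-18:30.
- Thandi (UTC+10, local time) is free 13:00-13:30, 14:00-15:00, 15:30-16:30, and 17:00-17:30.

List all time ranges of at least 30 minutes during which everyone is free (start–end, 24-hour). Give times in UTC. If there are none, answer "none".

Bob → UTC: 02:00–04:30, 05:00–07:30, 09:30–11:00.
Noor → UTC: 06:00–08:00, 12:00–16:00.
Gita → UTC: 08:00–09:30, 10:30–13:30, 14:30–15:00, 17:00–17:30.
Thandi → UTC: 03:00–03:30, 04:00–05:00, 05:30–06:30, 07:00–07:30.
Bob ∩ Noor: 06:00–07:30.
Bob ∩ Noor ∩ Gita: (none).
Bob ∩ Noor ∩ Gita ∩ Thandi: (none).
Windows ≥ 30 min: (none).

none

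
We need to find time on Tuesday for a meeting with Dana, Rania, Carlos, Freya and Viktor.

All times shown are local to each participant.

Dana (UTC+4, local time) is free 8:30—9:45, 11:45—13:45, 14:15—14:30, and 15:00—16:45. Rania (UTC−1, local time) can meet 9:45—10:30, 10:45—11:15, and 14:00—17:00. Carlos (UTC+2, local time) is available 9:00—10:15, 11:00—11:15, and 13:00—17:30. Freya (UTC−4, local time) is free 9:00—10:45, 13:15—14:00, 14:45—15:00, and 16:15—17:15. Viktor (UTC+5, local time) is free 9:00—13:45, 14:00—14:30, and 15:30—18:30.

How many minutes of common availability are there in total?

0 minutes

Dana → UTC: 04:30–05:45, 07:45–09:45, 10:15–10:30, 11:00–12:45.
Rania → UTC: 10:45–11:30, 11:45–12:15, 15:00–18:00.
Carlos → UTC: 07:00–08:15, 09:00–09:15, 11:00–15:30.
Freya → UTC: 13:00–14:45, 17:15–18:00, 18:45–19:00, 20:15–21:15.
Viktor → UTC: 04:00–08:45, 09:00–09:30, 10:30–13:30.
Dana ∩ Rania: 11:00–11:30, 11:45–12:15.
Dana ∩ Rania ∩ Carlos: 11:00–11:30, 11:45–12:15.
Dana ∩ Rania ∩ Carlos ∩ Freya: (none).
Dana ∩ Rania ∩ Carlos ∩ Freya ∩ Viktor: (none).
Total common minutes: 0.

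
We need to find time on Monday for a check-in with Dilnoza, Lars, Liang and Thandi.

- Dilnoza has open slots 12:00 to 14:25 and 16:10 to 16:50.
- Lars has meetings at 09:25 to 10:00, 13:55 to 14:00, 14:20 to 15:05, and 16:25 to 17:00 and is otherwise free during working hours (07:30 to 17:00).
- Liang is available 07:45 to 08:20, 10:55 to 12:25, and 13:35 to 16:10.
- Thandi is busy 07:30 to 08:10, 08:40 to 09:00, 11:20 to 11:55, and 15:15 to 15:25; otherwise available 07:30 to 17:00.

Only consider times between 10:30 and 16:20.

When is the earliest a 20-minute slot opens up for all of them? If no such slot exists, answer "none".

12:00

Lars free within 07:30–17:00: 07:30–09:25, 10:00–13:55, 14:00–14:20, 15:05–16:25.
Thandi free within 07:30–17:00: 08:10–08:40, 09:00–11:20, 11:55–15:15, 15:25–17:00.
Dilnoza ∩ Lars: 12:00–13:55, 14:00–14:20, 16:10–16:25.
Dilnoza ∩ Lars ∩ Liang: 12:00–12:25, 13:35–13:55, 14:00–14:20.
Dilnoza ∩ Lars ∩ Liang ∩ Thandi: 12:00–12:25, 13:35–13:55, 14:00–14:20.
Restricted to 10:30–16:20: 12:00–12:25, 13:35–13:55, 14:00–14:20.
Windows ≥ 20 min: 12:00–12:25, 13:35–13:55, 14:00–14:20.
Earliest such window starts at 12:00.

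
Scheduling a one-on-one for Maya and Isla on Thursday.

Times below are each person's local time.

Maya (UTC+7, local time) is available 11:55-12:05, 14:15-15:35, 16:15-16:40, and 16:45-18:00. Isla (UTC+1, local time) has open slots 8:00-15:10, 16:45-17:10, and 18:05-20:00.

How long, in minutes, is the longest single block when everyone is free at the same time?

80 minutes

Maya → UTC: 04:55–05:05, 07:15–08:35, 09:15–09:40, 09:45–11:00.
Isla → UTC: 07:00–14:10, 15:45–16:10, 17:05–19:00.
Maya ∩ Isla: 07:15–08:35, 09:15–09:40, 09:45–11:00.
Common window lengths: 80, 25, 75 min; longest is 80.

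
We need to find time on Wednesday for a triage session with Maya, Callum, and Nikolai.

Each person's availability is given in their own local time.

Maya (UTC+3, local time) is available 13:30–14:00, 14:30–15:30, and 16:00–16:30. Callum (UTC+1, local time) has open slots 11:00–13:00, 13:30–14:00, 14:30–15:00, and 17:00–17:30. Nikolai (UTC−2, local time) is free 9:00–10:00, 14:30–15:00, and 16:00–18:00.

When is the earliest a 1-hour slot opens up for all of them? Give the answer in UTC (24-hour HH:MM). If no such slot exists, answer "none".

none

Maya → UTC: 10:30–11:00, 11:30–12:30, 13:00–13:30.
Callum → UTC: 10:00–12:00, 12:30–13:00, 13:30–14:00, 16:00–16:30.
Nikolai → UTC: 11:00–12:00, 16:30–17:00, 18:00–20:00.
Maya ∩ Callum: 10:30–11:00, 11:30–12:00.
Maya ∩ Callum ∩ Nikolai: 11:30–12:00.
Windows ≥ 60 min: (none).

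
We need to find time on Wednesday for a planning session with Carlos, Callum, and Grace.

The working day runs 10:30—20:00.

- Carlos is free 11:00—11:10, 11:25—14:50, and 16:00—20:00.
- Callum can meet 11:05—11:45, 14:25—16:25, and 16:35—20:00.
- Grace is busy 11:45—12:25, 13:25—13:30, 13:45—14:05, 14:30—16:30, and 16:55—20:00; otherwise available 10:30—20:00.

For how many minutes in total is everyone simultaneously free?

Grace free within 10:30–20:00: 10:30–11:45, 12:25–13:25, 13:30–13:45, 14:05–14:30, 16:30–16:55.
Carlos ∩ Callum: 11:05–11:10, 11:25–11:45, 14:25–14:50, 16:00–16:25, 16:35–20:00.
Carlos ∩ Callum ∩ Grace: 11:05–11:10, 11:25–11:45, 14:25–14:30, 16:35–16:55.
Total common minutes: 5 + 20 + 5 + 20 = 50.

50 minutes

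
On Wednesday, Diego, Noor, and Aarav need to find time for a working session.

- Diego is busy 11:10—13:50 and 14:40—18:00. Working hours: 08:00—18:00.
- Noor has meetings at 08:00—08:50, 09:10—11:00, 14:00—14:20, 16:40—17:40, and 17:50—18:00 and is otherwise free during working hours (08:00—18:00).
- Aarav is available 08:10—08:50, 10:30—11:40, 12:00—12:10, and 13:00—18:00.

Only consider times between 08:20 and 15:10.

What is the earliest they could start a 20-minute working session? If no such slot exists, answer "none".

14:20

Diego free within 08:00–18:00: 08:00–11:10, 13:50–14:40.
Noor free within 08:00–18:00: 08:50–09:10, 11:00–14:00, 14:20–16:40, 17:40–17:50.
Diego ∩ Noor: 08:50–09:10, 11:00–11:10, 13:50–14:00, 14:20–14:40.
Diego ∩ Noor ∩ Aarav: 11:00–11:10, 13:50–14:00, 14:20–14:40.
Restricted to 08:20–15:10: 11:00–11:10, 13:50–14:00, 14:20–14:40.
Windows ≥ 20 min: 14:20–14:40.
Earliest such window starts at 14:20.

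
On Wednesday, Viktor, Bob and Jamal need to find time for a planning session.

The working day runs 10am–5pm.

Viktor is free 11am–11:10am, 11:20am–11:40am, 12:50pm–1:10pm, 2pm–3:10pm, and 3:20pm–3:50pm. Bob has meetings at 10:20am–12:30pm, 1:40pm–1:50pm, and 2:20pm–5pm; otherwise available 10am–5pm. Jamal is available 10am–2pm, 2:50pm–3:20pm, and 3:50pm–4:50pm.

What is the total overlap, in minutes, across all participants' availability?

Bob free within 10:00–17:00: 10:00–10:20, 12:30–13:40, 13:50–14:20.
Viktor ∩ Bob: 12:50–13:10, 14:00–14:20.
Viktor ∩ Bob ∩ Jamal: 12:50–13:10.
Total common minutes: 20.

20 minutes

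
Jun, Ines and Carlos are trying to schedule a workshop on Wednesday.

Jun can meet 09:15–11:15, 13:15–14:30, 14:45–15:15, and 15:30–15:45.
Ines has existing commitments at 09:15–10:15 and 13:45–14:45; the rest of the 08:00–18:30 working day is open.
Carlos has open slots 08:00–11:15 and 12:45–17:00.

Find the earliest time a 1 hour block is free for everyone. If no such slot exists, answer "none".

Ines free within 08:00–18:30: 08:00–09:15, 10:15–13:45, 14:45–18:30.
Jun ∩ Ines: 10:15–11:15, 13:15–13:45, 14:45–15:15, 15:30–15:45.
Jun ∩ Ines ∩ Carlos: 10:15–11:15, 13:15–13:45, 14:45–15:15, 15:30–15:45.
Windows ≥ 60 min: 10:15–11:15.
Earliest such window starts at 10:15.

10:15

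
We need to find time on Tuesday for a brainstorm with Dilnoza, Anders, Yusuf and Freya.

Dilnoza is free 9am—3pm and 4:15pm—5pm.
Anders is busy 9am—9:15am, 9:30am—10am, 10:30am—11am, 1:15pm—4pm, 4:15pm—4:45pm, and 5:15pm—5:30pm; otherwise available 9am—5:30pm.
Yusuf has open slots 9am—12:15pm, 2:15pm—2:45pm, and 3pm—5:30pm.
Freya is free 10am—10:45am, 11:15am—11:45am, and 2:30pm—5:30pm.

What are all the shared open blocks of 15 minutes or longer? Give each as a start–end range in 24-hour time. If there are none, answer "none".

10:00–10:30, 11:15–11:45, 16:45–17:00

Anders free within 09:00–17:30: 09:15–09:30, 10:00–10:30, 11:00–13:15, 16:00–16:15, 16:45–17:15.
Dilnoza ∩ Anders: 09:15–09:30, 10:00–10:30, 11:00–13:15, 16:45–17:00.
Dilnoza ∩ Anders ∩ Yusuf: 09:15–09:30, 10:00–10:30, 11:00–12:15, 16:45–17:00.
Dilnoza ∩ Anders ∩ Yusuf ∩ Freya: 10:00–10:30, 11:15–11:45, 16:45–17:00.
Windows ≥ 15 min: 10:00–10:30, 11:15–11:45, 16:45–17:00.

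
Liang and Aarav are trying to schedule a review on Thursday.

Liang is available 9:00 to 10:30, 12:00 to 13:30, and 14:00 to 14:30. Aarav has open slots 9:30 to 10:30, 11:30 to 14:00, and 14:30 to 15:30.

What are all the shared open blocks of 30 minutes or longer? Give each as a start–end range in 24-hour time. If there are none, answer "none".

09:30–10:30, 12:00–13:30

Liang ∩ Aarav: 09:30–10:30, 12:00–13:30.
Windows ≥ 30 min: 09:30–10:30, 12:00–13:30.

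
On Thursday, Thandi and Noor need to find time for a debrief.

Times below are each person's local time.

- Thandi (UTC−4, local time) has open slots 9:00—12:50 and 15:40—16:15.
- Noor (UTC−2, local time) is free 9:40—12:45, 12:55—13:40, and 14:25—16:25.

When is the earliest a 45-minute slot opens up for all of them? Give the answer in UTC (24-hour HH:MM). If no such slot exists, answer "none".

Thandi → UTC: 13:00–16:50, 19:40–20:15.
Noor → UTC: 11:40–14:45, 14:55–15:40, 16:25–18:25.
Thandi ∩ Noor: 13:00–14:45, 14:55–15:40, 16:25–16:50.
Windows ≥ 45 min: 13:00–14:45, 14:55–15:40.
Earliest such window starts at 13:00.

13:00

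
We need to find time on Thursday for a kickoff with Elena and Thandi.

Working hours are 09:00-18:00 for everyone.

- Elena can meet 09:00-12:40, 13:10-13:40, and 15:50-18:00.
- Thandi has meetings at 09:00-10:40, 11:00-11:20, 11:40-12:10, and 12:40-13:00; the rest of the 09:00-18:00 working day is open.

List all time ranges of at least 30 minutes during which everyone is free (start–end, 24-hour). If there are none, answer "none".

Thandi free within 09:00–18:00: 10:40–11:00, 11:20–11:40, 12:10–12:40, 13:00–18:00.
Elena ∩ Thandi: 10:40–11:00, 11:20–11:40, 12:10–12:40, 13:10–13:40, 15:50–18:00.
Windows ≥ 30 min: 12:10–12:40, 13:10–13:40, 15:50–18:00.

12:10–12:40, 13:10–13:40, 15:50–18:00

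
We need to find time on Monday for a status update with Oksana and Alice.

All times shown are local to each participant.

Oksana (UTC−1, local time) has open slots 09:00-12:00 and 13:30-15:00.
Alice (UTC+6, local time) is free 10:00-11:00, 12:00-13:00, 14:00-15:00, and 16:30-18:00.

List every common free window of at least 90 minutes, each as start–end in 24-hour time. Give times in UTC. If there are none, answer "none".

10:30–12:00

Oksana → UTC: 10:00–13:00, 14:30–16:00.
Alice → UTC: 04:00–05:00, 06:00–07:00, 08:00–09:00, 10:30–12:00.
Oksana ∩ Alice: 10:30–12:00.
Windows ≥ 90 min: 10:30–12:00.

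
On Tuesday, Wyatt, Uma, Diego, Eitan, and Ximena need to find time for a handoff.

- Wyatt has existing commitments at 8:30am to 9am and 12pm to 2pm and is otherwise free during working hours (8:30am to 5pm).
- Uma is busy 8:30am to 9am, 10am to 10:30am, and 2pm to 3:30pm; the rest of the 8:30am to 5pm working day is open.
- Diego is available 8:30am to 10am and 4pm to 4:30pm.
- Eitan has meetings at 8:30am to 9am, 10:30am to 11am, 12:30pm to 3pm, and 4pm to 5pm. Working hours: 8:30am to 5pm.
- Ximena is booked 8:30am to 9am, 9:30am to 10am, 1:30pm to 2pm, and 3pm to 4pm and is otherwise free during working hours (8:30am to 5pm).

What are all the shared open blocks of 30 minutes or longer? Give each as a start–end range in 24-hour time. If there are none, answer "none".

Wyatt free within 08:30–17:00: 09:00–12:00, 14:00–17:00.
Uma free within 08:30–17:00: 09:00–10:00, 10:30–14:00, 15:30–17:00.
Eitan free within 08:30–17:00: 09:00–10:30, 11:00–12:30, 15:00–16:00.
Ximena free within 08:30–17:00: 09:00–09:30, 10:00–13:30, 14:00–15:00, 16:00–17:00.
Wyatt ∩ Uma: 09:00–10:00, 10:30–12:00, 15:30–17:00.
Wyatt ∩ Uma ∩ Diego: 09:00–10:00, 16:00–16:30.
Wyatt ∩ Uma ∩ Diego ∩ Eitan: 09:00–10:00.
Wyatt ∩ Uma ∩ Diego ∩ Eitan ∩ Ximena: 09:00–09:30.
Windows ≥ 30 min: 09:00–09:30.

09:00–09:30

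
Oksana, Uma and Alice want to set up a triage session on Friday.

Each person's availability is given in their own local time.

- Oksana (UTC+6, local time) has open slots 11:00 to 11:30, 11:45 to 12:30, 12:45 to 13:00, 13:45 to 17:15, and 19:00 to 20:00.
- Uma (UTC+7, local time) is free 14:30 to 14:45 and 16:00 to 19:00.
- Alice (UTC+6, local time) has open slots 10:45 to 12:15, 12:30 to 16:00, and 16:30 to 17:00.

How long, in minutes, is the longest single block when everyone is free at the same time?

60 minutes

Oksana → UTC: 05:00–05:30, 05:45–06:30, 06:45–07:00, 07:45–11:15, 13:00–14:00.
Uma → UTC: 07:30–07:45, 09:00–12:00.
Alice → UTC: 04:45–06:15, 06:30–10:00, 10:30–11:00.
Oksana ∩ Uma: 09:00–11:15.
Oksana ∩ Uma ∩ Alice: 09:00–10:00, 10:30–11:00.
Common window lengths: 60, 30 min; longest is 60.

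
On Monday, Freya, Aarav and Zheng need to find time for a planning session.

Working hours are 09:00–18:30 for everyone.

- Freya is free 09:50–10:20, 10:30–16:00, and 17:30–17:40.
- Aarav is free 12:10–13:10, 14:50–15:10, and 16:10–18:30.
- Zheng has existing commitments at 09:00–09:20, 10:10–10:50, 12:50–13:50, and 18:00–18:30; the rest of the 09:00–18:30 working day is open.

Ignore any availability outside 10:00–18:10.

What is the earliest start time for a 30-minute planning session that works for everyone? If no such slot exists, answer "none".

12:10

Zheng free within 09:00–18:30: 09:20–10:10, 10:50–12:50, 13:50–18:00.
Freya ∩ Aarav: 12:10–13:10, 14:50–15:10, 17:30–17:40.
Freya ∩ Aarav ∩ Zheng: 12:10–12:50, 14:50–15:10, 17:30–17:40.
Restricted to 10:00–18:10: 12:10–12:50, 14:50–15:10, 17:30–17:40.
Windows ≥ 30 min: 12:10–12:50.
Earliest such window starts at 12:10.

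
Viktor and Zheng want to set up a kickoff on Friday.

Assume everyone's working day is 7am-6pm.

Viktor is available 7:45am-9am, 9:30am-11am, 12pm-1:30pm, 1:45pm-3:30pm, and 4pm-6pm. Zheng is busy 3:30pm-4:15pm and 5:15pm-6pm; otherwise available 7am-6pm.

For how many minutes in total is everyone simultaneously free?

Zheng free within 07:00–18:00: 07:00–15:30, 16:15–17:15.
Viktor ∩ Zheng: 07:45–09:00, 09:30–11:00, 12:00–13:30, 13:45–15:30, 16:15–17:15.
Total common minutes: 75 + 90 + 90 + 105 + 60 = 420.

420 minutes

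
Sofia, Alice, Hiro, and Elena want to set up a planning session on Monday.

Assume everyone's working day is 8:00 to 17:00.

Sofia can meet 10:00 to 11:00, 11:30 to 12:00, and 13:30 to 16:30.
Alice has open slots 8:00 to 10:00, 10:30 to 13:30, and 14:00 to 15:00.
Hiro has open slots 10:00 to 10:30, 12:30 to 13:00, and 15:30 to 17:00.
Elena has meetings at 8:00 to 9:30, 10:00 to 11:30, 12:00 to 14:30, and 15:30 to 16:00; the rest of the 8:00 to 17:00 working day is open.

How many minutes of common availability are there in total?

0 minutes

Elena free within 08:00–17:00: 09:30–10:00, 11:30–12:00, 14:30–15:30, 16:00–17:00.
Sofia ∩ Alice: 10:30–11:00, 11:30–12:00, 14:00–15:00.
Sofia ∩ Alice ∩ Hiro: (none).
Sofia ∩ Alice ∩ Hiro ∩ Elena: (none).
Total common minutes: 0.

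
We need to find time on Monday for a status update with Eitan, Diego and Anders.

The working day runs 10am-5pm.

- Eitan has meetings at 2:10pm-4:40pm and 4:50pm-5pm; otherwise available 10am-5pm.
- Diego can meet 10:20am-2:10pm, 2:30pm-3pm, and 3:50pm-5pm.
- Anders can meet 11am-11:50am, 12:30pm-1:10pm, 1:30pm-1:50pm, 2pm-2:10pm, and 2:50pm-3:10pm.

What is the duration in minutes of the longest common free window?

Eitan free within 10:00–17:00: 10:00–14:10, 16:40–16:50.
Eitan ∩ Diego: 10:20–14:10, 16:40–16:50.
Eitan ∩ Diego ∩ Anders: 11:00–11:50, 12:30–13:10, 13:30–13:50, 14:00–14:10.
Common window lengths: 50, 40, 20, 10 min; longest is 50.

50 minutes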